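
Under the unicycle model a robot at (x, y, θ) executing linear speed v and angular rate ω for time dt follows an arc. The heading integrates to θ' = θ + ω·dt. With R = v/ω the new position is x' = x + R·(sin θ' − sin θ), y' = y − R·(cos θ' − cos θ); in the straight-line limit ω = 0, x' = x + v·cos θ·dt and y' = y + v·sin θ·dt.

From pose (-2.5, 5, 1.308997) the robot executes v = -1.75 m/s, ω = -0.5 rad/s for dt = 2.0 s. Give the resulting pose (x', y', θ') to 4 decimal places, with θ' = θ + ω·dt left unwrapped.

(-4.8164, 2.5716, 0.3090)

θ' = 1.3090 + -0.5·2.0 = 0.3090
R = v/ω = -1.75/-0.5 = 3.5000
x' = -2.5 + 3.5000·(sin 0.3090 − sin 1.3090) = -4.8164
y' = 5 − 3.5000·(cos 0.3090 − cos 1.3090) = 2.5716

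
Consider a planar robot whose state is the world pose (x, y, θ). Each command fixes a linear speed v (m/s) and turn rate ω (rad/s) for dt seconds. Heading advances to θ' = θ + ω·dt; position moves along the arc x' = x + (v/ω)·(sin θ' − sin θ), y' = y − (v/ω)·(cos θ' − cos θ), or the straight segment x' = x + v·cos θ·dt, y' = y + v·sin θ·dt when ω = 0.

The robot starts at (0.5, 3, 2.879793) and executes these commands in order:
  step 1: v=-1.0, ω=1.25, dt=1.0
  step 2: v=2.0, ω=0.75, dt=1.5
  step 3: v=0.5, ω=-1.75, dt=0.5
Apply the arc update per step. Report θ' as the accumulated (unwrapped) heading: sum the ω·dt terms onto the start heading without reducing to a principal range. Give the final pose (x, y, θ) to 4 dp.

step 1: θ'=4.1298 (R=-0.8000) → pose (1.3751, 3.3326, 4.1298)
step 2: θ'=5.2548 (R=2.6667) → pose (1.3179, 0.4889, 5.2548)
step 3: θ'=4.3798 (R=-0.2857) → pose (1.3433, 0.2481, 4.3798)

(1.3433, 0.2481, 4.3798)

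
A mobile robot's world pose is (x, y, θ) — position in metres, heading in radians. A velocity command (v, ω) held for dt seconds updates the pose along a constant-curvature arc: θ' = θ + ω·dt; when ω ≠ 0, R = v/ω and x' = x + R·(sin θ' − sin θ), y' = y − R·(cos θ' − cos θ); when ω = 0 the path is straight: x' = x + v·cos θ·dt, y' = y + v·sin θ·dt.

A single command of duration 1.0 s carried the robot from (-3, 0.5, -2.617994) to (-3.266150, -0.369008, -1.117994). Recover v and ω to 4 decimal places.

Δθ = -1.117994 − -2.617994 = 1.500000
ω = Δθ/dt = 1.500000/1.0 = 1.5000
R = −Δy/(cos θ' − cos θ) = 0.6667
v = R·ω = 0.6667·1.5000 = 1.0000

v = 1.0000, ω = 1.5000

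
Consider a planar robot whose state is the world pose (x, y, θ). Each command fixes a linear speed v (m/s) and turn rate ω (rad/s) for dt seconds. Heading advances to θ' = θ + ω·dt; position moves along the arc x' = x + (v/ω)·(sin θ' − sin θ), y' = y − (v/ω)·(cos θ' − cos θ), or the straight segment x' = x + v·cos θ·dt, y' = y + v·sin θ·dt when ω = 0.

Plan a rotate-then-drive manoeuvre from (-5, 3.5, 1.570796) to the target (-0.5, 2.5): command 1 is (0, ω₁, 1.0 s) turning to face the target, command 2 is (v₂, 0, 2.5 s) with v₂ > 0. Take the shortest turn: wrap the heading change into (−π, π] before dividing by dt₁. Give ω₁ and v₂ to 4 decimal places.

ω₁ = -1.7895, v₂ = 1.8439

heading to target = atan2(2.5−3.5, -0.5−-5) = -0.2187
Δθ = wrap(-0.2187 − 1.5708) = -1.7895; ω₁ = Δθ/dt₁ = -1.7895
distance = √((-0.5−-5)² + (2.5−3.5)²) = 4.6098; v₂ = distance/dt₂ = 1.8439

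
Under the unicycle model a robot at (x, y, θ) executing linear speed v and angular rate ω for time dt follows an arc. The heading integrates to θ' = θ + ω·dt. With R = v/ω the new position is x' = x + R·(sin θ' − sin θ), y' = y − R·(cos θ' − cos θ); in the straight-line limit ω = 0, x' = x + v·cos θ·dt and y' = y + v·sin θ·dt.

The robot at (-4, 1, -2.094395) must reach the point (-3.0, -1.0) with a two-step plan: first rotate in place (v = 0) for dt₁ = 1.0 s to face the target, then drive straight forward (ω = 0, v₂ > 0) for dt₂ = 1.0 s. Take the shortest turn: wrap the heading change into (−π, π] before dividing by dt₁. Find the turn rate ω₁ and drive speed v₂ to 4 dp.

ω₁ = 0.9872, v₂ = 2.2361

heading to target = atan2(-1−1, -3−-4) = -1.1071
Δθ = wrap(-1.1071 − -2.0944) = 0.9872; ω₁ = Δθ/dt₁ = 0.9872
distance = √((-3−-4)² + (-1−1)²) = 2.2361; v₂ = distance/dt₂ = 2.2361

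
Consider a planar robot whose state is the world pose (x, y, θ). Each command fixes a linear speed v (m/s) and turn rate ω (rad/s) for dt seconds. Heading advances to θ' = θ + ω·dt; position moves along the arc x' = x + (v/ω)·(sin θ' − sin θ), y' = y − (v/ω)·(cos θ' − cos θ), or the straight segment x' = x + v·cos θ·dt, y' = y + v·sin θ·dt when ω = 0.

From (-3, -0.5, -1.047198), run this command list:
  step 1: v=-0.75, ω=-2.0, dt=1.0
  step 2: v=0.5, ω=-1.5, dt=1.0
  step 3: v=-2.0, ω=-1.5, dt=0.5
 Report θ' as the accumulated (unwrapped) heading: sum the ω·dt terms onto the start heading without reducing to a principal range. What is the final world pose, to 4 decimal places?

step 1: θ'=-3.0472 (R=0.3750) → pose (-2.7106, 0.0608, -3.0472)
step 2: θ'=-4.5472 (R=-0.3333) → pose (-3.0708, 0.3379, -4.5472)
step 3: θ'=-5.2972 (R=1.3333) → pose (-3.2742, -0.6174, -5.2972)

(-3.2742, -0.6174, -5.2972)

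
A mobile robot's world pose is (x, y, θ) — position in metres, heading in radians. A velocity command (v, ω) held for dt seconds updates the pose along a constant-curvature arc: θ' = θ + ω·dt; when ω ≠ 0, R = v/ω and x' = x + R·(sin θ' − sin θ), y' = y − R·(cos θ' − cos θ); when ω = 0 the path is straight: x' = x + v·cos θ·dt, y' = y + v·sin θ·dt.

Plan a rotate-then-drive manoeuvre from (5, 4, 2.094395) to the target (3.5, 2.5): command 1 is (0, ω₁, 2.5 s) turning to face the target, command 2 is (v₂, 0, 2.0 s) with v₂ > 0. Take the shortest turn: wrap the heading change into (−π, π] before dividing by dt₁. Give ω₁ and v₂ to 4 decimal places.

ω₁ = 0.7330, v₂ = 1.0607

heading to target = atan2(2.5−4, 3.5−5) = -2.3562
Δθ = wrap(-2.3562 − 2.0944) = 1.8326; ω₁ = Δθ/dt₁ = 0.7330
distance = √((3.5−5)² + (2.5−4)²) = 2.1213; v₂ = distance/dt₂ = 1.0607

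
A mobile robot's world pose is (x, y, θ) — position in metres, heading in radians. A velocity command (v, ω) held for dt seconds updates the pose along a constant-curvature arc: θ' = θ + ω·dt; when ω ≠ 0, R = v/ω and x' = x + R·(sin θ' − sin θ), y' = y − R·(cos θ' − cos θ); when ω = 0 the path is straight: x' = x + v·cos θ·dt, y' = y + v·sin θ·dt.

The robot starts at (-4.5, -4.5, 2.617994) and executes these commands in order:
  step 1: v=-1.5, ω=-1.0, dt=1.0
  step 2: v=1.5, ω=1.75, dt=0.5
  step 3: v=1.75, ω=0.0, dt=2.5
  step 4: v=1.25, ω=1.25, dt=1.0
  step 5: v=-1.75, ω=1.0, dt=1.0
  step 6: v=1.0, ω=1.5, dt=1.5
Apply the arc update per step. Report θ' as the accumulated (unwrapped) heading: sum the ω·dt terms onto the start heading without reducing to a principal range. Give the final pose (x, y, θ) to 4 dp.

step 1: θ'=1.6180 (R=1.5000) → pose (-3.7517, -5.7283, 1.6180)
step 2: θ'=2.4930 (R=0.8571) → pose (-4.0901, -5.0856, 2.4930)
step 3: θ'=2.4930 (straight) → pose (-7.5767, -2.4428, 2.4930)
step 4: θ'=3.7430 (R=1.0000) → pose (-8.7465, -2.4152, 3.7430)
step 5: θ'=4.7430 (R=-1.7500) → pose (-7.9875, -0.9187, 4.7430)
step 6: θ'=6.9930 (R=0.6667) → pose (-6.8867, -1.4040, 6.9930)

(-6.8867, -1.4040, 6.9930)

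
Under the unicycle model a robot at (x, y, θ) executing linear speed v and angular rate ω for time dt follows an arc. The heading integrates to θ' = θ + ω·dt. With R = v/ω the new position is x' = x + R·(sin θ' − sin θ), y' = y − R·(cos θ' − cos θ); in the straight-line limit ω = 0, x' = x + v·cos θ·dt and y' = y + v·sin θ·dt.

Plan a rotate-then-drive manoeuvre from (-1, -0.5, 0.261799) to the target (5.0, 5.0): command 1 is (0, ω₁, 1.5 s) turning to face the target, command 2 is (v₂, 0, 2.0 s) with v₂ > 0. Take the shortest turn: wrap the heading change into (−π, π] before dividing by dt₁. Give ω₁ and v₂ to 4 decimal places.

heading to target = atan2(5−-0.5, 5−-1) = 0.7419
Δθ = wrap(0.7419 − 0.2618) = 0.4801; ω₁ = Δθ/dt₁ = 0.3201
distance = √((5−-1)² + (5−-0.5)²) = 8.1394; v₂ = distance/dt₂ = 4.0697

ω₁ = 0.3201, v₂ = 4.0697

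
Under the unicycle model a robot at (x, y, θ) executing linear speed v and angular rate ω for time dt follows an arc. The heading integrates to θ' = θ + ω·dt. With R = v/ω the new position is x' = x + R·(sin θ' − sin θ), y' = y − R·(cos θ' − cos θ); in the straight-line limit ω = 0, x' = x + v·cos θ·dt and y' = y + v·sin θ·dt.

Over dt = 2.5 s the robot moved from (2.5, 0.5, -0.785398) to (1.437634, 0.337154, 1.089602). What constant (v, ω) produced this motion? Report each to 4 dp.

v = -0.5000, ω = 0.7500

Δθ = 1.089602 − -0.785398 = 1.875000
ω = Δθ/dt = 1.875000/2.5 = 0.7500
R = Δx/(sin θ' − sin θ) = -0.6667
v = R·ω = -0.6667·0.7500 = -0.5000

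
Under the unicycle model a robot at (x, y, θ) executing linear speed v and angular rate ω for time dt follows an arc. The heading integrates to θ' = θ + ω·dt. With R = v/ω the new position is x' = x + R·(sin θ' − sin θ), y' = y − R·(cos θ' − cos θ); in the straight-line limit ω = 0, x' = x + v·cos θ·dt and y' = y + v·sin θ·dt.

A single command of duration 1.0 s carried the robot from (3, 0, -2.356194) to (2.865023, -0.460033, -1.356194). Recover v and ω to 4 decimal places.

v = 0.5000, ω = 1.0000

Δθ = -1.356194 − -2.356194 = 1.000000
ω = Δθ/dt = 1.000000/1.0 = 1.0000
R = −Δy/(cos θ' − cos θ) = 0.5000
v = R·ω = 0.5000·1.0000 = 0.5000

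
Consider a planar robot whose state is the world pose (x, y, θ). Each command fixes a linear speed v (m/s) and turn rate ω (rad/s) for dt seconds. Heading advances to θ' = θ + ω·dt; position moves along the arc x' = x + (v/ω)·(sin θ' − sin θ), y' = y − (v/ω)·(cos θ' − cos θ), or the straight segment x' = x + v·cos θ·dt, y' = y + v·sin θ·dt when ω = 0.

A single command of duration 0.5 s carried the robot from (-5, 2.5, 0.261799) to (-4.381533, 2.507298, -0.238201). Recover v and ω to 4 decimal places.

v = 1.2500, ω = -1.0000

Δθ = -0.238201 − 0.261799 = -0.500000
ω = Δθ/dt = -0.500000/0.5 = -1.0000
R = Δx/(sin θ' − sin θ) = -1.2500
v = R·ω = -1.2500·-1.0000 = 1.2500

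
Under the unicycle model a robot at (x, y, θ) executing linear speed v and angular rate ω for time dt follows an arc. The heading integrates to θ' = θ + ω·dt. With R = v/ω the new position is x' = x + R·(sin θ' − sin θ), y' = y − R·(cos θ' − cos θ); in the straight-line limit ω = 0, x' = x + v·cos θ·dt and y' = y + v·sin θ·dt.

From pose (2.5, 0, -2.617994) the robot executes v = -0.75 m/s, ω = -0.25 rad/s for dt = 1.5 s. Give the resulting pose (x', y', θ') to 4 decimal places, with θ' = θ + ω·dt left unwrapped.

θ' = -2.6180 + -0.25·1.5 = -2.9930
R = v/ω = -0.75/-0.25 = 3.0000
x' = 2.5 + 3.0000·(sin -2.9930 − sin -2.6180) = 3.5558
y' = 0 − 3.0000·(cos -2.9930 − cos -2.6180) = 0.3689

(3.5558, 0.3689, -2.9930)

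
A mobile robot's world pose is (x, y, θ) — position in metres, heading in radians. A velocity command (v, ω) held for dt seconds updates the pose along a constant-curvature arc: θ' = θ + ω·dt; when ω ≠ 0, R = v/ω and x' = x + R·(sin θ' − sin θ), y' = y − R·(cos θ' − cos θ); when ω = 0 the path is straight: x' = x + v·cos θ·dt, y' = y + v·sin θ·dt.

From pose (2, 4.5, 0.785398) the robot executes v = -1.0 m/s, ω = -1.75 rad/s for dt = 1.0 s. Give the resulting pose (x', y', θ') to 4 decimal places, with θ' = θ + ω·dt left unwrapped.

(1.1263, 4.5785, -0.9646)

θ' = 0.7854 + -1.75·1.0 = -0.9646
R = v/ω = -1.0/-1.75 = 0.5714
x' = 2 + 0.5714·(sin -0.9646 − sin 0.7854) = 1.1263
y' = 4.5 − 0.5714·(cos -0.9646 − cos 0.7854) = 4.5785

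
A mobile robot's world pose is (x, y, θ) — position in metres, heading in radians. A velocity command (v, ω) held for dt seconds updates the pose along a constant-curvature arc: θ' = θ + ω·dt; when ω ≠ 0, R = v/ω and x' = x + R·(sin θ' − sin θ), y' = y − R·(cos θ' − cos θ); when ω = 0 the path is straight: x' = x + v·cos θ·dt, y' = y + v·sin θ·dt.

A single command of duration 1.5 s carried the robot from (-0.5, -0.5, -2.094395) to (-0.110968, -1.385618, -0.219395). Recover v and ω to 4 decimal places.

Δθ = -0.219395 − -2.094395 = 1.875000
ω = Δθ/dt = 1.875000/1.5 = 1.2500
R = −Δy/(cos θ' − cos θ) = 0.6000
v = R·ω = 0.6000·1.2500 = 0.7500

v = 0.7500, ω = 1.2500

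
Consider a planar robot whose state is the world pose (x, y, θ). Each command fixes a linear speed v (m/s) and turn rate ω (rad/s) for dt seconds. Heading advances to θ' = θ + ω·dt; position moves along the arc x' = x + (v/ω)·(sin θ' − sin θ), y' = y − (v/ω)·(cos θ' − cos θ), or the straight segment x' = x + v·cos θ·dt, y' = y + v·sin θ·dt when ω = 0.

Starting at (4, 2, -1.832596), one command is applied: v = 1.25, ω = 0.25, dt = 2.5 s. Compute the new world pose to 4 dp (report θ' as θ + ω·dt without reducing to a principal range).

(4.1558, -1.0704, -1.2076)

θ' = -1.8326 + 0.25·2.5 = -1.2076
R = v/ω = 1.25/0.25 = 5.0000
x' = 4 + 5.0000·(sin -1.2076 − sin -1.8326) = 4.1558
y' = 2 − 5.0000·(cos -1.2076 − cos -1.8326) = -1.0704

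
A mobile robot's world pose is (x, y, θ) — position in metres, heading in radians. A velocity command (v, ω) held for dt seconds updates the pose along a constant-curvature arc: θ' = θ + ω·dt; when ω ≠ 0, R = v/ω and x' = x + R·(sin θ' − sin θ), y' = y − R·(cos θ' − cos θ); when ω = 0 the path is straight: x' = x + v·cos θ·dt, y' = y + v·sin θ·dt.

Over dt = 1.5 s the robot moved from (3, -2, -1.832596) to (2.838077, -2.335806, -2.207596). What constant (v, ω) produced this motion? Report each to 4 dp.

Δθ = -2.207596 − -1.832596 = -0.375000
ω = Δθ/dt = -0.375000/1.5 = -0.2500
R = −Δy/(cos θ' − cos θ) = -1.0000
v = R·ω = -1.0000·-0.2500 = 0.2500

v = 0.2500, ω = -0.2500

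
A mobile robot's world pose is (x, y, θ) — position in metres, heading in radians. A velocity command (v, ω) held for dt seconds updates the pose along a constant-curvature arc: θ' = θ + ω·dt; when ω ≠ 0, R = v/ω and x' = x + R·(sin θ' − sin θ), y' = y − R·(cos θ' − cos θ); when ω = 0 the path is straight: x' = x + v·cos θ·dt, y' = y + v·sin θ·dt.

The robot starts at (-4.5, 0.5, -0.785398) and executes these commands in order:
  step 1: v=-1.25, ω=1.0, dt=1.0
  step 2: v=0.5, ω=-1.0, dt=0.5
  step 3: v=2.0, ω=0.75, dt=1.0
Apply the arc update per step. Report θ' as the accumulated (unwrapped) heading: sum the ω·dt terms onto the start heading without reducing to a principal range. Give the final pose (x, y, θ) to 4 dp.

(-3.4572, 1.0035, 0.4646)

step 1: θ'=0.2146 (R=-1.2500) → pose (-5.6501, 0.8374, 0.2146)
step 2: θ'=-0.2854 (R=-0.5000) → pose (-5.4028, 0.8287, -0.2854)
step 3: θ'=0.4646 (R=2.6667) → pose (-3.4572, 1.0035, 0.4646)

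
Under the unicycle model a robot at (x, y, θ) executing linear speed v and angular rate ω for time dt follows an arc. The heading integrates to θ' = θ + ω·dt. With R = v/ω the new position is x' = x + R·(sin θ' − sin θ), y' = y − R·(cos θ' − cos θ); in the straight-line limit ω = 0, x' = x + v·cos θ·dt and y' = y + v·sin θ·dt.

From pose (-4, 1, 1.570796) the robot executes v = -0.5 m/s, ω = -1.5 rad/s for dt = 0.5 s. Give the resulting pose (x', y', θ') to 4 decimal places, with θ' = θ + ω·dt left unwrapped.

(-4.0894, 0.7728, 0.8208)

θ' = 1.5708 + -1.5·0.5 = 0.8208
R = v/ω = -0.5/-1.5 = 0.3333
x' = -4 + 0.3333·(sin 0.8208 − sin 1.5708) = -4.0894
y' = 1 − 0.3333·(cos 0.8208 − cos 1.5708) = 0.7728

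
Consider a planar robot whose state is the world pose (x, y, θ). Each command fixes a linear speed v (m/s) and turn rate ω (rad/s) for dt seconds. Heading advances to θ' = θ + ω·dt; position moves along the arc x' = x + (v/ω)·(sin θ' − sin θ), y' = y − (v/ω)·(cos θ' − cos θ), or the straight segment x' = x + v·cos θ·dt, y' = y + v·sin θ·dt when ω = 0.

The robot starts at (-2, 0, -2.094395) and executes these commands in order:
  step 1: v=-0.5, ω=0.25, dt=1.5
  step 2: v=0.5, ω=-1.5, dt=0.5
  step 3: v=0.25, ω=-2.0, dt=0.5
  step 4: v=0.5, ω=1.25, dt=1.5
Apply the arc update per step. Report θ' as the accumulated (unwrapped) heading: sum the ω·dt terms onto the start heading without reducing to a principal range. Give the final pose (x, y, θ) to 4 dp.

(-2.5229, 0.1026, -1.5944)

step 1: θ'=-1.7194 (R=-2.0000) → pose (-1.7541, 0.7039, -1.7194)
step 2: θ'=-2.4694 (R=-0.3333) → pose (-1.8762, 0.4924, -2.4694)
step 3: θ'=-3.4694 (R=-0.1250) → pose (-1.9943, 0.4719, -3.4694)
step 4: θ'=-1.5944 (R=0.4000) → pose (-2.5229, 0.1026, -1.5944)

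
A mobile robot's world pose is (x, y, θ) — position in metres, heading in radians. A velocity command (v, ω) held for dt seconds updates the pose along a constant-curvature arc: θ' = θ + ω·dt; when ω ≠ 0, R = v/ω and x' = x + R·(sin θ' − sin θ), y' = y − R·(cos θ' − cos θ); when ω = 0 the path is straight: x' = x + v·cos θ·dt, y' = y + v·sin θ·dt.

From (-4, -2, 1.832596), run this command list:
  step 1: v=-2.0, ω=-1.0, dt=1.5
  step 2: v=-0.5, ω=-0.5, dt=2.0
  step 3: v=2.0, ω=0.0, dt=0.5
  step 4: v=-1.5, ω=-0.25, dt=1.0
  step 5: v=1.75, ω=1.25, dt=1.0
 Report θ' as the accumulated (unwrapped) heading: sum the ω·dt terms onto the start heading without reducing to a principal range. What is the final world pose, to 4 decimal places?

(-4.9206, -4.2742, 0.3326)

step 1: θ'=0.3326 (R=2.0000) → pose (-5.2789, -4.4080, 0.3326)
step 2: θ'=-0.6674 (R=1.0000) → pose (-6.2243, -4.2483, -0.6674)
step 3: θ'=-0.6674 (straight) → pose (-5.4389, -4.8672, -0.6674)
step 4: θ'=-0.9174 (R=6.0000) → pose (-6.4893, -3.8019, -0.9174)
step 5: θ'=0.3326 (R=1.4000) → pose (-4.9206, -4.2742, 0.3326)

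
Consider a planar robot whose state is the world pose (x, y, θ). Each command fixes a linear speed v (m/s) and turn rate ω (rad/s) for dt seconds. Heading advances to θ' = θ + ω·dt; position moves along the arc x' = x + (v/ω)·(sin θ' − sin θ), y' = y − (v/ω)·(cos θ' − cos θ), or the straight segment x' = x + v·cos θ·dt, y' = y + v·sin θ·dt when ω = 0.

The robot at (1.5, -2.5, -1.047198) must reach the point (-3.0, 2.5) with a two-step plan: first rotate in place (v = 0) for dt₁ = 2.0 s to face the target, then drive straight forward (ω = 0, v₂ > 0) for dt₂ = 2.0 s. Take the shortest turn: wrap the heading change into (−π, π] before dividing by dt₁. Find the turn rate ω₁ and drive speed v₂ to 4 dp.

heading to target = atan2(2.5−-2.5, -3−1.5) = 2.3036
Δθ = wrap(2.3036 − -1.0472) = -2.9324; ω₁ = Δθ/dt₁ = -1.4662
distance = √((-3−1.5)² + (2.5−-2.5)²) = 6.7268; v₂ = distance/dt₂ = 3.3634

ω₁ = -1.4662, v₂ = 3.3634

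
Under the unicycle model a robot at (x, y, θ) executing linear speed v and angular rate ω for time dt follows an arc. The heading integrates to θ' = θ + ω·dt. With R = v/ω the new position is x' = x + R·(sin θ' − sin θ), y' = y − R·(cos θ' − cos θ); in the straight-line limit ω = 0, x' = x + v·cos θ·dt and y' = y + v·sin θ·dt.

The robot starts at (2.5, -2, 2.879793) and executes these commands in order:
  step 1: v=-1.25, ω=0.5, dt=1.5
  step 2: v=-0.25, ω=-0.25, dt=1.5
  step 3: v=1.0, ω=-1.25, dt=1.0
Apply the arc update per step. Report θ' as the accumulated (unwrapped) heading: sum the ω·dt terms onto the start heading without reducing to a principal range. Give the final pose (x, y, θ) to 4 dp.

(3.8595, -1.2242, 2.0048)

step 1: θ'=3.6298 (R=-2.5000) → pose (4.3196, -1.7931, 3.6298)
step 2: θ'=3.2548 (R=1.0000) → pose (4.6757, -1.6827, 3.2548)
step 3: θ'=2.0048 (R=-0.8000) → pose (3.8595, -1.2242, 2.0048)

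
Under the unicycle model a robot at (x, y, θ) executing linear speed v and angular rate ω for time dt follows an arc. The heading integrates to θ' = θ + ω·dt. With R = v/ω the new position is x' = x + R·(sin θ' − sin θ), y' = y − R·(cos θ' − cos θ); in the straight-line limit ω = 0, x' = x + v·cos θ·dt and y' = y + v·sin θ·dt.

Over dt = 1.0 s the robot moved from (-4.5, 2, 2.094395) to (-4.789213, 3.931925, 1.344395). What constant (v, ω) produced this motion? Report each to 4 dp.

Δθ = 1.344395 − 2.094395 = -0.750000
ω = Δθ/dt = -0.750000/1.0 = -0.7500
R = −Δy/(cos θ' − cos θ) = -2.6667
v = R·ω = -2.6667·-0.7500 = 2.0000

v = 2.0000, ω = -0.7500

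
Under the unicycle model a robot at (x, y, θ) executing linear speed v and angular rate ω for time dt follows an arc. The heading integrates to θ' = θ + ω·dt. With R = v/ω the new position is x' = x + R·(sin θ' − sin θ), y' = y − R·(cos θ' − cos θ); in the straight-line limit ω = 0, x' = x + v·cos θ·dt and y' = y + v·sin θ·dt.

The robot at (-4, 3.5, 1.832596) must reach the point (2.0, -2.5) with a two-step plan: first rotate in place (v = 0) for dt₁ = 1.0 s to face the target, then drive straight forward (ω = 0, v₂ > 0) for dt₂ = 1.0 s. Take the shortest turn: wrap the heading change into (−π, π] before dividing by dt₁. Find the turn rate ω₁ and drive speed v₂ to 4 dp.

heading to target = atan2(-2.5−3.5, 2−-4) = -0.7854
Δθ = wrap(-0.7854 − 1.8326) = -2.6180; ω₁ = Δθ/dt₁ = -2.6180
distance = √((2−-4)² + (-2.5−3.5)²) = 8.4853; v₂ = distance/dt₂ = 8.4853

ω₁ = -2.6180, v₂ = 8.4853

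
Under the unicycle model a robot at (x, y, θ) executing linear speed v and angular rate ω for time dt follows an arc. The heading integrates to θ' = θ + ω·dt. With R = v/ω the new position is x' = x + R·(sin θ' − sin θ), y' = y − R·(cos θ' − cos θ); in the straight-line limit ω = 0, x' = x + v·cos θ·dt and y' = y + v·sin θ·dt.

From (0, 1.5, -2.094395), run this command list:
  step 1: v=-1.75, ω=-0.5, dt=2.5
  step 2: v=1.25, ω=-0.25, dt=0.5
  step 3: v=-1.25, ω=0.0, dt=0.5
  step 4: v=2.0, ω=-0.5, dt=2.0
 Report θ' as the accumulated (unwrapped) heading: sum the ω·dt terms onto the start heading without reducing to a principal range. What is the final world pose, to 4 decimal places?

step 1: θ'=-3.3444 (R=3.5000) → pose (3.7360, 3.1783, -3.3444)
step 2: θ'=-3.4694 (R=-5.0000) → pose (3.1333, 3.3420, -3.4694)
step 3: θ'=-3.4694 (straight) → pose (3.7250, 3.1408, -3.4694)
step 4: θ'=-4.4694 (R=-4.0000) → pose (1.1304, 5.9654, -4.4694)

(1.1304, 5.9654, -4.4694)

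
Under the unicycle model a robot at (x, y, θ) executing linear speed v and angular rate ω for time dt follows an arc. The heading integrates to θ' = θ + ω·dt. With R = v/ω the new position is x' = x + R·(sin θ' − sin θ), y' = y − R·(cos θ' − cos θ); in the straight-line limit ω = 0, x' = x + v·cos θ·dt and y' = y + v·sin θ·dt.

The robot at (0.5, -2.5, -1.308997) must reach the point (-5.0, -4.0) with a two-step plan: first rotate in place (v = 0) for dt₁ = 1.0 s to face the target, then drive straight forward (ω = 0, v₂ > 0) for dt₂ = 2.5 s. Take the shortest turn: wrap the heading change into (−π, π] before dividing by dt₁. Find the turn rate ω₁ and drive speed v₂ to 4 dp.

heading to target = atan2(-4−-2.5, -5−0.5) = -2.8753
Δθ = wrap(-2.8753 − -1.3090) = -1.5663; ω₁ = Δθ/dt₁ = -1.5663
distance = √((-5−0.5)² + (-4−-2.5)²) = 5.7009; v₂ = distance/dt₂ = 2.2804

ω₁ = -1.5663, v₂ = 2.2804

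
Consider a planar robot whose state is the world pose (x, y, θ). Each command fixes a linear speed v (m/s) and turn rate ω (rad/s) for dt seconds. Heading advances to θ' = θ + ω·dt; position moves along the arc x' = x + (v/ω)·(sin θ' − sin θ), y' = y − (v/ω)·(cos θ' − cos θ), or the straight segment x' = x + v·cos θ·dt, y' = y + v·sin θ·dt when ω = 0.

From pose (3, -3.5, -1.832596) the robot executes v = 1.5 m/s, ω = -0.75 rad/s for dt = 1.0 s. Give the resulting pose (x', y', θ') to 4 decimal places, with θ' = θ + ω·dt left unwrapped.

(2.1288, -4.6779, -2.5826)

θ' = -1.8326 + -0.75·1.0 = -2.5826
R = v/ω = 1.5/-0.75 = -2.0000
x' = 3 + -2.0000·(sin -2.5826 − sin -1.8326) = 2.1288
y' = -3.5 − -2.0000·(cos -2.5826 − cos -1.8326) = -4.6779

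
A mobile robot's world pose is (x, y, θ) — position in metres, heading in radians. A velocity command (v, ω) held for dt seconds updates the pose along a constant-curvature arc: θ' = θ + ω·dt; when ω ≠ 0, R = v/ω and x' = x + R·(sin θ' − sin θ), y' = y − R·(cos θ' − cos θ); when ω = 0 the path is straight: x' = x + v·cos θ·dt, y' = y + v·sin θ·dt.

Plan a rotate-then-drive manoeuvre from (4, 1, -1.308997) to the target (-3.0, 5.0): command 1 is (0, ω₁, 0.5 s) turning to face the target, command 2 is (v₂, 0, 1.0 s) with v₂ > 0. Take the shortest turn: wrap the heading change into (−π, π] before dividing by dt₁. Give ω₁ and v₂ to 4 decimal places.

ω₁ = -4.7035, v₂ = 8.0623

heading to target = atan2(5−1, -3−4) = 2.6224
Δθ = wrap(2.6224 − -1.3090) = -2.3517; ω₁ = Δθ/dt₁ = -4.7035
distance = √((-3−4)² + (5−1)²) = 8.0623; v₂ = distance/dt₂ = 8.0623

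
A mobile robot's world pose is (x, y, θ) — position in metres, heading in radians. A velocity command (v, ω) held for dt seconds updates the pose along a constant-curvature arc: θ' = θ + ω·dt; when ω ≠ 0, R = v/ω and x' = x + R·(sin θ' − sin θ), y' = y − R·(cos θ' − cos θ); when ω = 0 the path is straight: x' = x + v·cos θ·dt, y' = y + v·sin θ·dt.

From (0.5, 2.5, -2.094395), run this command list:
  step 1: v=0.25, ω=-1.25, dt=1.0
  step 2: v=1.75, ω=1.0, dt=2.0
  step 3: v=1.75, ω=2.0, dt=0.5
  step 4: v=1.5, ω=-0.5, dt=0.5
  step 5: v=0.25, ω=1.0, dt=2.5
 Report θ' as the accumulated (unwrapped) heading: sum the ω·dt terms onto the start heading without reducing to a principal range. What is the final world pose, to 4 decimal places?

step 1: θ'=-3.3444 (R=-0.2000) → pose (0.2865, 2.4041, -3.3444)
step 2: θ'=-1.3444 (R=1.7500) → pose (-1.7713, 0.2971, -1.3444)
step 3: θ'=-0.3444 (R=0.8750) → pose (-1.2141, -0.3301, -0.3444)
step 4: θ'=-0.5944 (R=-3.0000) → pose (-0.5469, -0.6684, -0.5944)
step 5: θ'=1.9056 (R=0.2500) → pose (-0.1708, -0.3792, 1.9056)

(-0.1708, -0.3792, 1.9056)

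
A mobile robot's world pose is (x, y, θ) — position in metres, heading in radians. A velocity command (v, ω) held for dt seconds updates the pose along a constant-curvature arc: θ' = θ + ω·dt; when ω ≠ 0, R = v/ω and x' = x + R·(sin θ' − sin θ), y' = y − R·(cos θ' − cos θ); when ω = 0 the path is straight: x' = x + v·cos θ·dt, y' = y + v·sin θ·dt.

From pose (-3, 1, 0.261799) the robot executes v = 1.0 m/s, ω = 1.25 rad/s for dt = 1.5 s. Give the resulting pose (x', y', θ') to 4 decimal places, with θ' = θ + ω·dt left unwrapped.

θ' = 0.2618 + 1.25·1.5 = 2.1368
R = v/ω = 1.0/1.25 = 0.8000
x' = -3 + 0.8000·(sin 2.1368 − sin 0.2618) = -2.5318
y' = 1 − 0.8000·(cos 2.1368 − cos 0.2618) = 2.2018

(-2.5318, 2.2018, 2.1368)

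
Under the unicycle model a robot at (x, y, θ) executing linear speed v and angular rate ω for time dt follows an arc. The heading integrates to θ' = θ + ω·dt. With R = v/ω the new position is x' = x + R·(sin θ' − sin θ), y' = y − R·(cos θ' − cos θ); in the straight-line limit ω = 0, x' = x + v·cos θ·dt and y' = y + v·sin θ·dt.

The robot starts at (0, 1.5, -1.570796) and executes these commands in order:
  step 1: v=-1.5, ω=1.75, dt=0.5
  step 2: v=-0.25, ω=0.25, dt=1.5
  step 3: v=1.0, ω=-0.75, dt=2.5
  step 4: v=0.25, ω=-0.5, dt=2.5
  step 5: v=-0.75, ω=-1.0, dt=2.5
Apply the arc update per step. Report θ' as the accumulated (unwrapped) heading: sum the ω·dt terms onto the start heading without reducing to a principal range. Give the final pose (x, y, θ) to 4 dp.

(-0.5042, -1.3139, -5.9458)

step 1: θ'=-0.6958 (R=-0.8571) → pose (-0.3077, 2.1579, -0.6958)
step 2: θ'=-0.3208 (R=-1.0000) → pose (-0.6334, 2.3393, -0.3208)
step 3: θ'=-2.1958 (R=-1.3333) → pose (0.0275, 0.2939, -2.1958)
step 4: θ'=-3.4458 (R=-0.5000) → pose (-0.5278, 0.1094, -3.4458)
step 5: θ'=-5.9458 (R=0.7500) → pose (-0.5042, -1.3139, -5.9458)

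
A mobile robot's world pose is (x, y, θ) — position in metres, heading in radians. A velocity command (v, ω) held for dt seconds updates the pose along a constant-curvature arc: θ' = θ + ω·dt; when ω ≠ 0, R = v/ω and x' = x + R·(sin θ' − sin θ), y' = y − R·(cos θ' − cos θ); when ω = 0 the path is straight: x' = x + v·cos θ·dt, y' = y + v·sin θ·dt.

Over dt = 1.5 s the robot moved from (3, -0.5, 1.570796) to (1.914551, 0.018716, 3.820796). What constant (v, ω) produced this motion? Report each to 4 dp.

Δθ = 3.820796 − 1.570796 = 2.250000
ω = Δθ/dt = 2.250000/1.5 = 1.5000
R = Δx/(sin θ' − sin θ) = 0.6667
v = R·ω = 0.6667·1.5000 = 1.0000

v = 1.0000, ω = 1.5000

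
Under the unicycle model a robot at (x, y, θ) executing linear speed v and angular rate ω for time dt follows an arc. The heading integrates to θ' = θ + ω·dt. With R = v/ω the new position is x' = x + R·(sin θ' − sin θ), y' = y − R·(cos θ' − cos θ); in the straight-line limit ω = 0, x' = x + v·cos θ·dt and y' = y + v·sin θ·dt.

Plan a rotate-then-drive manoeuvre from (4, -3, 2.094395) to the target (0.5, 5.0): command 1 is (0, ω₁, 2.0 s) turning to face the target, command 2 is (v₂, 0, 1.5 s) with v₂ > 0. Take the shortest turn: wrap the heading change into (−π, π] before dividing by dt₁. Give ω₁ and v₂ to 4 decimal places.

heading to target = atan2(5−-3, 0.5−4) = 1.9832
Δθ = wrap(1.9832 − 2.0944) = -0.1112; ω₁ = Δθ/dt₁ = -0.0556
distance = √((0.5−4)² + (5−-3)²) = 8.7321; v₂ = distance/dt₂ = 5.8214

ω₁ = -0.0556, v₂ = 5.8214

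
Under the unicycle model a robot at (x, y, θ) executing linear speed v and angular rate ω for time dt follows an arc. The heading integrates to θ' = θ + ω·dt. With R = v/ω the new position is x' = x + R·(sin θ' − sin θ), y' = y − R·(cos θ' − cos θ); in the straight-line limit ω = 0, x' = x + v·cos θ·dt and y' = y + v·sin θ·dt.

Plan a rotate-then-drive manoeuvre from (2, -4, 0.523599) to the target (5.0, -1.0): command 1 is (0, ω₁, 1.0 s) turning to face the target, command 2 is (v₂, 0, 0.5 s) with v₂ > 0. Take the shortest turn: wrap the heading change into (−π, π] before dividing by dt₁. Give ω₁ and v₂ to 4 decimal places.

ω₁ = 0.2618, v₂ = 8.4853

heading to target = atan2(-1−-4, 5−2) = 0.7854
Δθ = wrap(0.7854 − 0.5236) = 0.2618; ω₁ = Δθ/dt₁ = 0.2618
distance = √((5−2)² + (-1−-4)²) = 4.2426; v₂ = distance/dt₂ = 8.4853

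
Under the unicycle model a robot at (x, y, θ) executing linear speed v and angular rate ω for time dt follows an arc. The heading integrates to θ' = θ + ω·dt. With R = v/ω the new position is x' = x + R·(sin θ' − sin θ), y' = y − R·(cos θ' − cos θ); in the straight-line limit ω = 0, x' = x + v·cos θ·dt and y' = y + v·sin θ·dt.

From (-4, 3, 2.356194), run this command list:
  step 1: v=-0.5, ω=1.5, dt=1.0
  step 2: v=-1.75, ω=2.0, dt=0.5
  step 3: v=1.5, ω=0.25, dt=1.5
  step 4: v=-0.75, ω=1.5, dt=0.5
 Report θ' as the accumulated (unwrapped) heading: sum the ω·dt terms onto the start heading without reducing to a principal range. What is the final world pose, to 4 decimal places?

(-2.8112, 1.8845, 5.9812)

step 1: θ'=3.8562 (R=-0.3333) → pose (-3.5459, 2.9839, 3.8562)
step 2: θ'=4.8562 (R=-0.8750) → pose (-3.2533, 3.7702, 4.8562)
step 3: θ'=5.2312 (R=6.0000) → pose (-2.5257, 1.6551, 5.2312)
step 4: θ'=5.9812 (R=-0.5000) → pose (-2.8112, 1.8845, 5.9812)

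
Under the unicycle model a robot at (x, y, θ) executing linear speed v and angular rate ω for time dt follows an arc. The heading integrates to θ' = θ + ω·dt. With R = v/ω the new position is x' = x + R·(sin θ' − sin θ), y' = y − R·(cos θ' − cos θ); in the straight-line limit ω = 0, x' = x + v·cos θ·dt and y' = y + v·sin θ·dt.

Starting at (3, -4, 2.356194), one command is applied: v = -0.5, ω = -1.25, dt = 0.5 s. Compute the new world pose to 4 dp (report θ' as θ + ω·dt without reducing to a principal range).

θ' = 2.3562 + -1.25·0.5 = 1.7312
R = v/ω = -0.5/-1.25 = 0.4000
x' = 3 + 0.4000·(sin 1.7312 − sin 2.3562) = 3.1120
y' = -4 − 0.4000·(cos 1.7312 − cos 2.3562) = -4.2190

(3.1120, -4.2190, 1.7312)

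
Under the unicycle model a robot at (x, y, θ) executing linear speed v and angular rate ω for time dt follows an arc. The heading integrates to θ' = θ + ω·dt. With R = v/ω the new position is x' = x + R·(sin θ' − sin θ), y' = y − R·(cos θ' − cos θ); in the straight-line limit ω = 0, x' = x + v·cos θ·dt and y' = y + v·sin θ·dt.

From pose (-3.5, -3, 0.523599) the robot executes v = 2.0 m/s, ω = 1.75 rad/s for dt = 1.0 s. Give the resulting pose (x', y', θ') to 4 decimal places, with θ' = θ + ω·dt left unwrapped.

θ' = 0.5236 + 1.75·1.0 = 2.2736
R = v/ω = 2.0/1.75 = 1.1429
x' = -3.5 + 1.1429·(sin 2.2736 − sin 0.5236) = -3.1994
y' = -3 − 1.1429·(cos 2.2736 − cos 0.5236) = -1.2716

(-3.1994, -1.2716, 2.2736)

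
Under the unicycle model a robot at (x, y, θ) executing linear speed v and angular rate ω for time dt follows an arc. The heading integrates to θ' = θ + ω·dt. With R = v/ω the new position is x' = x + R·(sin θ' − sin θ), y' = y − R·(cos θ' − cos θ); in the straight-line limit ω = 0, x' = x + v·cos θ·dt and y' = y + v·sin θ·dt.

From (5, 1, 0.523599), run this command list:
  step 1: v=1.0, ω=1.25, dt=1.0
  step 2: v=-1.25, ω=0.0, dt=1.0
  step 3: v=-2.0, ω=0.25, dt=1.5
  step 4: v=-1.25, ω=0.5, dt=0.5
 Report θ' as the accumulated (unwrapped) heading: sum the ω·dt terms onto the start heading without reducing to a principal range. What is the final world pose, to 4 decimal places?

step 1: θ'=1.7736 (R=0.8000) → pose (5.3836, 1.8540, 1.7736)
step 2: θ'=1.7736 (straight) → pose (5.6354, 0.6296, 1.7736)
step 3: θ'=2.1486 (R=-8.0000) → pose (6.7701, -2.1286, 2.1486)
step 4: θ'=2.3986 (R=-2.5000) → pose (7.1730, -2.6042, 2.3986)

(7.1730, -2.6042, 2.3986)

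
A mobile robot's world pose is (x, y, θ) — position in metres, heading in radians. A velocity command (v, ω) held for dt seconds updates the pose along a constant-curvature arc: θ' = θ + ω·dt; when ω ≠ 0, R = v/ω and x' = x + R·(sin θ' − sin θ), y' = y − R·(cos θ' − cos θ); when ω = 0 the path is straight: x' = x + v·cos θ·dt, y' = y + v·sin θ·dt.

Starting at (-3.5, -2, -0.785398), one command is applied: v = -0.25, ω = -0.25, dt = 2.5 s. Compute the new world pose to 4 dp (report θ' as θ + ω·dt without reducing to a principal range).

θ' = -0.7854 + -0.25·2.5 = -1.4104
R = v/ω = -0.25/-0.25 = 1.0000
x' = -3.5 + 1.0000·(sin -1.4104 − sin -0.7854) = -3.7801
y' = -2 − 1.0000·(cos -1.4104 − cos -0.7854) = -1.4526

(-3.7801, -1.4526, -1.4104)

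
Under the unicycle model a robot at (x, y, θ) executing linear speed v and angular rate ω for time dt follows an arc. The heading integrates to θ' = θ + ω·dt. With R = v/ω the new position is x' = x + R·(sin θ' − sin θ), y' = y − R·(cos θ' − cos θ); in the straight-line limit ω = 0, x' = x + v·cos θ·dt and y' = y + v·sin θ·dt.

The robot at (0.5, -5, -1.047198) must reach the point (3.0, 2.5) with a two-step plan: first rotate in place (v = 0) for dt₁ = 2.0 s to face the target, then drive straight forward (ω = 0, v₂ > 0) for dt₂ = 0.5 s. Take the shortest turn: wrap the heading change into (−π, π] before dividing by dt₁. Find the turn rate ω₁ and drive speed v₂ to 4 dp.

ω₁ = 1.1481, v₂ = 15.8114

heading to target = atan2(2.5−-5, 3−0.5) = 1.2490
Δθ = wrap(1.2490 − -1.0472) = 2.2962; ω₁ = Δθ/dt₁ = 1.1481
distance = √((3−0.5)² + (2.5−-5)²) = 7.9057; v₂ = distance/dt₂ = 15.8114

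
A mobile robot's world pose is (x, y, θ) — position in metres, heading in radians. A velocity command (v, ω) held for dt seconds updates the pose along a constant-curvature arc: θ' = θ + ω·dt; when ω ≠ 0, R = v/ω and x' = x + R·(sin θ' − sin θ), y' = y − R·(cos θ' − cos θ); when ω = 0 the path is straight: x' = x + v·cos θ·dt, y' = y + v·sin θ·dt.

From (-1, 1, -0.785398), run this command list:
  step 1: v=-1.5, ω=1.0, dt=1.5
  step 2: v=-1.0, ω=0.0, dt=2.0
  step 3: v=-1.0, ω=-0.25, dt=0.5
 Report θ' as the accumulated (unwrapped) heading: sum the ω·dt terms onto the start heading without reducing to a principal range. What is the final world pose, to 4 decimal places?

step 1: θ'=0.7146 (R=-1.5000) → pose (-3.0436, 1.0724, 0.7146)
step 2: θ'=0.7146 (straight) → pose (-4.5543, -0.2383, 0.7146)
step 3: θ'=0.5896 (R=4.0000) → pose (-4.9515, -0.5415, 0.5896)

(-4.9515, -0.5415, 0.5896)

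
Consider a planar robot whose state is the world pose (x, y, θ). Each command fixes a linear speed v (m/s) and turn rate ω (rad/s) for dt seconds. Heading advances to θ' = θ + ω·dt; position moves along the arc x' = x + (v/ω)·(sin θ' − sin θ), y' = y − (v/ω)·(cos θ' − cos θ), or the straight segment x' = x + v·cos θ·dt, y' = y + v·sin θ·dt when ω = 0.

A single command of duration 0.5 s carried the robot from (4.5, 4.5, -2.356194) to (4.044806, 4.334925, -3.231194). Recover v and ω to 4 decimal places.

v = 1.0000, ω = -1.7500

Δθ = -3.231194 − -2.356194 = -0.875000
ω = Δθ/dt = -0.875000/0.5 = -1.7500
R = Δx/(sin θ' − sin θ) = -0.5714
v = R·ω = -0.5714·-1.7500 = 1.0000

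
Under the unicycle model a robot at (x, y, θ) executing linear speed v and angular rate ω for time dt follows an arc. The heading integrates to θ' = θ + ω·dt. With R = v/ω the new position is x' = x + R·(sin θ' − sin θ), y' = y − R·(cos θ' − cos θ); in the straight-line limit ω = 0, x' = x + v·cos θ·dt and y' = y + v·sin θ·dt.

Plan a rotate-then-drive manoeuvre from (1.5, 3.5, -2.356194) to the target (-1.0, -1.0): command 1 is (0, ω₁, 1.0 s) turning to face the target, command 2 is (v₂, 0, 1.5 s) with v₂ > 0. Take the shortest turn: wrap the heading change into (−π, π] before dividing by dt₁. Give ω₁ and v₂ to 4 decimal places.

heading to target = atan2(-1−3.5, -1−1.5) = -2.0779
Δθ = wrap(-2.0779 − -2.3562) = 0.2783; ω₁ = Δθ/dt₁ = 0.2783
distance = √((-1−1.5)² + (-1−3.5)²) = 5.1478; v₂ = distance/dt₂ = 3.4319

ω₁ = 0.2783, v₂ = 3.4319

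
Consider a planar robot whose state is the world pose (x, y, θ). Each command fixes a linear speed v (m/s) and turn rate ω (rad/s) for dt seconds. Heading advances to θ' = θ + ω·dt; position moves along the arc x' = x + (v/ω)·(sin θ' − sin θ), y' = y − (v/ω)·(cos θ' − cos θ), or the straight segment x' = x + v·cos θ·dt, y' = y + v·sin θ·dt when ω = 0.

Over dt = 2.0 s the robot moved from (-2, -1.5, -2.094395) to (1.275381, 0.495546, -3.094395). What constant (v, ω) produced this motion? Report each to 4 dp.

v = -2.0000, ω = -0.5000

Δθ = -3.094395 − -2.094395 = -1.000000
ω = Δθ/dt = -1.000000/2.0 = -0.5000
R = Δx/(sin θ' − sin θ) = 4.0000
v = R·ω = 4.0000·-0.5000 = -2.0000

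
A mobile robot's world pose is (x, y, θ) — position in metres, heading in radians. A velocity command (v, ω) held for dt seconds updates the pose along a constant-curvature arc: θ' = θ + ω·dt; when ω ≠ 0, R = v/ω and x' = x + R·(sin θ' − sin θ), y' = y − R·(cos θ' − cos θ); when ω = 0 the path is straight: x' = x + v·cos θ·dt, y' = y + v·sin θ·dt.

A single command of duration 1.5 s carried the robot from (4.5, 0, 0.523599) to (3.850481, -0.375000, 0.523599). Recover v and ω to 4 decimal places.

Δθ = 0.523599 − 0.523599 = 0.000000
ω = Δθ/dt = 0.000000/1.5 = 0.0000
ω = 0 → v = (Δx·cos θ + Δy·sin θ)/dt = -0.5000

v = -0.5000, ω = 0.0000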